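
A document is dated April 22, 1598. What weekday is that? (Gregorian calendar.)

Wednesday

Doomsday rule: the anchor day for the 1500s is Wednesday. For year 98: 98÷12 = 8 r 2, and 2÷4 = 0, so 8+2+0 = 10.
Wednesday + 10 ≡ Saturday — that's 1598's doomsday.
In April the doomsday date is Apr 4.
Apr 22 is 18 days after Apr 4; 18 mod 7 = 4, so Saturday + 4 = Wednesday.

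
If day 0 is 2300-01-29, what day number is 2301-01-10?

Jan 29, 2300 → Feb 28, 2300: 30 days (January has 31).
Feb 28, 2300 → Mar 28, 2300: 28 days (February has 28).
Mar 28, 2300 → Apr 28, 2300: 31 days (March has 31).
Apr 28, 2300 → May 28, 2300: 30 days (April has 30).
May 28, 2300 → Jun 28, 2300: 31 days (May has 31).
Jun 28, 2300 → Jul 28, 2300: 30 days (June has 30).
Jul 28, 2300 → Aug 28, 2300: 31 days (July has 31).
Aug 28, 2300 → Sep 28, 2300: 31 days (August has 31).
Sep 28, 2300 → Oct 28, 2300: 30 days (September has 30).
Oct 28, 2300 → Nov 28, 2300: 31 days (October has 31).
Nov 28, 2300 → Dec 28, 2300: 30 days (November has 30).
Dec 28, 2300 → Jan 10, 2301: 13 days.
Total: 346 days.

346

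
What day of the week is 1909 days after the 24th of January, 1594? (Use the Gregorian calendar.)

First find the weekday of Jan 24, 1594. Doomsday rule: the anchor day for the 1500s is Wednesday. For year 94: 94÷12 = 7 r 10, and 10÷4 = 2, so 7+10+2 = 19.
Wednesday + 19 ≡ Monday — that's 1594's doomsday.
In January the doomsday date is Jan 3 (1594 is not a leap year).
Jan 24 is 21 days after Jan 3; 21 mod 7 = 0, so Monday + 0 = Monday.
1909 mod 7 = 5, so 1909 days after a Monday is Monday + 5 = Saturday.

Saturday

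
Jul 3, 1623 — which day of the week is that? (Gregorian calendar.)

Monday

Doomsday rule: the anchor day for the 1600s is Tuesday. For year 23: 23÷12 = 1 r 11, and 11÷4 = 2, so 1+11+2 = 14.
Tuesday + 14 ≡ Tuesday — that's 1623's doomsday.
In July the doomsday date is Jul 11.
Jul 3 is 8 days before Jul 11; 8 mod 7 = 1, so Tuesday − 1 = Monday.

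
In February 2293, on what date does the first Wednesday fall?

February 1, 2293 is a Wednesday.
The first Wednesday is therefore February 1 (same day).

February 1, 2293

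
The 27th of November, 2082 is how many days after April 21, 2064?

Apr 21, 2064 → Apr 21, 2065: 365 days.
Apr 21, 2065 → Apr 21, 2066: 365 days.
Apr 21, 2066 → Apr 21, 2067: 365 days.
Apr 21, 2067 → Apr 21, 2068: 366 days (Feb 29, 2068 is in that span).
Apr 21, 2068 → Apr 21, 2069: 365 days.
Apr 21, 2069 → Apr 21, 2070: 365 days.
Apr 21, 2070 → Apr 21, 2071: 365 days.
Apr 21, 2071 → Apr 21, 2072: 366 days (Feb 29, 2072 is in that span).
Apr 21, 2072 → Apr 21, 2073: 365 days.
Apr 21, 2073 → Apr 21, 2074: 365 days.
Apr 21, 2074 → Apr 21, 2075: 365 days.
Apr 21, 2075 → Apr 21, 2076: 366 days (Feb 29, 2076 is in that span).
Apr 21, 2076 → Apr 21, 2077: 365 days.
Apr 21, 2077 → Apr 21, 2078: 365 days.
Apr 21, 2078 → Apr 21, 2079: 365 days.
Apr 21, 2079 → Apr 21, 2080: 366 days (Feb 29, 2080 is in that span).
Apr 21, 2080 → Apr 21, 2081: 365 days.
Apr 21, 2081 → Apr 21, 2082: 365 days.
Apr 21, 2082 → May 21, 2082: 30 days (April has 30).
May 21, 2082 → Jun 21, 2082: 31 days (May has 31).
Jun 21, 2082 → Jul 21, 2082: 30 days (June has 30).
Jul 21, 2082 → Aug 21, 2082: 31 days (July has 31).
Aug 21, 2082 → Sep 21, 2082: 31 days (August has 31).
Sep 21, 2082 → Oct 21, 2082: 30 days (September has 30).
Oct 21, 2082 → Nov 21, 2082: 31 days (October has 31).
Nov 21, 2082 → Nov 27, 2082: 6 days.
Total: 6794 days.

6794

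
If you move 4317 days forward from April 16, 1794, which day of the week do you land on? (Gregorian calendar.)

Monday

Apr 16, 1794 is a Wednesday.
4317 mod 7 = 5, so 4317 days after a Wednesday is Wednesday + 5 = Monday.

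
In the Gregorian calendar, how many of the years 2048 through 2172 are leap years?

31

Multiples of 4 in [2048,2172]: 32.
Of those, multiples of 100: 1 (not leap unless ÷400).
Multiples of 400: 0.
Leap years = 32 − 1 + 0 = 31.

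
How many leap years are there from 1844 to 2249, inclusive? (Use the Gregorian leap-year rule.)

Multiples of 4 in [1844,2249]: 102.
Of those, multiples of 100: 4 (not leap unless ÷400).
Multiples of 400: 1.
Leap years = 102 − 4 + 1 = 99.

99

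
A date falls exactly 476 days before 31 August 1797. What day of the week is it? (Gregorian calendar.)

Thursday

First find the weekday of Aug 31, 1797. Doomsday rule: the anchor day for the 1700s is Sunday. For year 97: 97÷12 = 8 r 1, and 1÷4 = 0, so 8+1+0 = 9.
Sunday + 9 ≡ Tuesday — that's 1797's doomsday.
In August the doomsday date is Aug 8.
Aug 31 is 23 days after Aug 8; 23 mod 7 = 2, so Tuesday + 2 = Thursday.
476 mod 7 = 0, so 476 days before a Thursday is Thursday − 0 = Thursday.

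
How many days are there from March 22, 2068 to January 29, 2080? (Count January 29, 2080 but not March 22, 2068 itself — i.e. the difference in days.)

4330

Mar 22, 2068 → Mar 22, 2069: 365 days.
Mar 22, 2069 → Mar 22, 2070: 365 days.
Mar 22, 2070 → Mar 22, 2071: 365 days.
Mar 22, 2071 → Mar 22, 2072: 366 days (Feb 29, 2072 is in that span).
Mar 22, 2072 → Mar 22, 2073: 365 days.
Mar 22, 2073 → Mar 22, 2074: 365 days.
Mar 22, 2074 → Mar 22, 2075: 365 days.
Mar 22, 2075 → Mar 22, 2076: 366 days (Feb 29, 2076 is in that span).
Mar 22, 2076 → Mar 22, 2077: 365 days.
Mar 22, 2077 → Mar 22, 2078: 365 days.
Mar 22, 2078 → Mar 22, 2079: 365 days.
Mar 22, 2079 → Apr 22, 2079: 31 days (March has 31).
Apr 22, 2079 → May 22, 2079: 30 days (April has 30).
May 22, 2079 → Jun 22, 2079: 31 days (May has 31).
Jun 22, 2079 → Jul 22, 2079: 30 days (June has 30).
Jul 22, 2079 → Aug 22, 2079: 31 days (July has 31).
Aug 22, 2079 → Sep 22, 2079: 31 days (August has 31).
Sep 22, 2079 → Oct 22, 2079: 30 days (September has 30).
Oct 22, 2079 → Nov 22, 2079: 31 days (October has 31).
Nov 22, 2079 → Dec 22, 2079: 30 days (November has 30).
Dec 22, 2079 → Jan 22, 2080: 31 days (December has 31).
Jan 22, 2080 → Jan 29, 2080: 7 days.
Total: 4330 days.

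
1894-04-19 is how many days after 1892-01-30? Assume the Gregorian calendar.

Jan 30, 1892 → Jan 30, 1893: 366 days (Feb 29, 1892 is in that span).
Jan 30, 1893 → Jan 30, 1894: 365 days.
Jan 30, 1894 → Feb 28, 1894: 29 days (January has 31).
Feb 28, 1894 → Mar 28, 1894: 28 days (February has 28).
Mar 28, 1894 → Apr 19, 1894: 22 days.
Total: 810 days.

810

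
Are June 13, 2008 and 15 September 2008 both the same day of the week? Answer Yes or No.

From Jun 13, 2008 to Sep 15, 2008 is 94 days.
94 mod 7 = 3, so they are different weekdays.
(Jun 13, 2008 is a Friday; Sep 15, 2008 is a Monday.)

No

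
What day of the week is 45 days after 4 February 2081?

Feb 4, 2081 is a Tuesday.
45 mod 7 = 3, so 45 days after a Tuesday is Tuesday + 3 = Friday.

Friday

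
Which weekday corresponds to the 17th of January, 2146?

Doomsday rule: the anchor day for the 2100s is Sunday. For year 46: 46÷12 = 3 r 10, and 10÷4 = 2, so 3+10+2 = 15.
Sunday + 15 ≡ Monday — that's 2146's doomsday.
In January the doomsday date is Jan 3 (2146 is not a leap year).
Jan 17 is 14 days after Jan 3; 14 mod 7 = 0, so Monday + 0 = Monday.

Monday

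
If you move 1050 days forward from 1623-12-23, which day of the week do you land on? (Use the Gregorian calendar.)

Saturday

First find the weekday of Dec 23, 1623. Doomsday rule: the anchor day for the 1600s is Tuesday. For year 23: 23÷12 = 1 r 11, and 11÷4 = 2, so 1+11+2 = 14.
Tuesday + 14 ≡ Tuesday — that's 1623's doomsday.
In December the doomsday date is Dec 12.
Dec 23 is 11 days after Dec 12; 11 mod 7 = 4, so Tuesday + 4 = Saturday.
1050 mod 7 = 0, so 1050 days after a Saturday is Saturday + 0 = Saturday.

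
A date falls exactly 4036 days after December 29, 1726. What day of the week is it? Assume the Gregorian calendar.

Thursday

First find the weekday of Dec 29, 1726. Doomsday rule: the anchor day for the 1700s is Sunday. For year 26: 26÷12 = 2 r 2, and 2÷4 = 0, so 2+2+0 = 4.
Sunday + 4 ≡ Thursday — that's 1726's doomsday.
In December the doomsday date is Dec 12.
Dec 29 is 17 days after Dec 12; 17 mod 7 = 3, so Thursday + 3 = Sunday.
4036 mod 7 = 4, so 4036 days after a Sunday is Sunday + 4 = Thursday.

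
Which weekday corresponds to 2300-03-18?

Sunday

Doomsday rule: the anchor day for the 2300s is Wednesday. For year 00: 0÷12 = 0 r 0, and 0÷4 = 0, so 0+0+0 = 0.
Wednesday + 0 ≡ Wednesday — that's 2300's doomsday.
In March the doomsday date is Mar 14.
Mar 18 is 4 days after Mar 14; 4 mod 7 = 4, so Wednesday + 4 = Sunday.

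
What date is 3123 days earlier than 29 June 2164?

December 11, 2155

−366 (one year; includes Feb 29, 2164) → Jun 29, 2163 (2757 left).
−365 (one year) → Jun 29, 2162 (2392 left).
−365 (one year) → Jun 29, 2161 (2027 left).
−365 (one year) → Jun 29, 2160 (1662 left).
−366 (one year; includes Feb 29, 2160) → Jun 29, 2159 (1296 left).
−365 (one year) → Jun 29, 2158 (931 left).
−365 (one year) → Jun 29, 2157 (566 left).
−365 (one year) → Jun 29, 2156 (201 left).
−29 → May 31, 2156 (end of May, 31 days; 172 left).
−31 → Apr 30, 2156 (end of Apr, 30 days; 141 left).
−30 → Mar 31, 2156 (end of Mar, 31 days; 111 left).
−31 → Feb 29, 2156 (end of Feb, 29 days; 80 left).
−29 → Jan 31, 2156 (end of Jan, 31 days; 51 left).
−31 → Dec 31, 2155 (end of Dec, 31 days; 20 left).
−20 → Dec 11, 2155.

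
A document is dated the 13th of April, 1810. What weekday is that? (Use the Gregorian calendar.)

Doomsday rule: the anchor day for the 1800s is Friday. For year 10: 10÷12 = 0 r 10, and 10÷4 = 2, so 0+10+2 = 12.
Friday + 12 ≡ Wednesday — that's 1810's doomsday.
In April the doomsday date is Apr 4.
Apr 13 is 9 days after Apr 4; 9 mod 7 = 2, so Wednesday + 2 = Friday.

Friday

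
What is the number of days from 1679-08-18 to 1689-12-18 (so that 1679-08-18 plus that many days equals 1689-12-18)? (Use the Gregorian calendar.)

3775

Aug 18, 1679 → Aug 18, 1680: 366 days (Feb 29, 1680 is in that span).
Aug 18, 1680 → Aug 18, 1681: 365 days.
Aug 18, 1681 → Aug 18, 1682: 365 days.
Aug 18, 1682 → Aug 18, 1683: 365 days.
Aug 18, 1683 → Aug 18, 1684: 366 days (Feb 29, 1684 is in that span).
Aug 18, 1684 → Aug 18, 1685: 365 days.
Aug 18, 1685 → Aug 18, 1686: 365 days.
Aug 18, 1686 → Aug 18, 1687: 365 days.
Aug 18, 1687 → Aug 18, 1688: 366 days (Feb 29, 1688 is in that span).
Aug 18, 1688 → Aug 18, 1689: 365 days.
Aug 18, 1689 → Sep 18, 1689: 31 days (August has 31).
Sep 18, 1689 → Oct 18, 1689: 30 days (September has 30).
Oct 18, 1689 → Nov 18, 1689: 31 days (October has 31).
Nov 18, 1689 → Dec 18, 1689: 30 days.
Total: 3775 days.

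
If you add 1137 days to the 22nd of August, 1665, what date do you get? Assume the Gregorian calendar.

October 2, 1668

+365 (one year) → Aug 22, 1666 (772 left).
+365 (one year) → Aug 22, 1667 (407 left).
+366 (one year; includes Feb 29, 1668) → Aug 22, 1668 (41 left).
Aug has 31 days: +10 → Sep 1, 1668 (31 left).
Sep has 30 days: +30 → Oct 1, 1668 (1 left).
+1 → Oct 2, 1668.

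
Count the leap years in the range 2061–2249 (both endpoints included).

45

Multiples of 4 in [2061,2249]: 47.
Of those, multiples of 100: 2 (not leap unless ÷400).
Multiples of 400: 0.
Leap years = 47 − 2 + 0 = 45.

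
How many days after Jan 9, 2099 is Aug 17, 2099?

Jan 9, 2099 → Feb 9, 2099: 31 days (January has 31).
Feb 9, 2099 → Mar 9, 2099: 28 days (February has 28).
Mar 9, 2099 → Apr 9, 2099: 31 days (March has 31).
Apr 9, 2099 → May 9, 2099: 30 days (April has 30).
May 9, 2099 → Jun 9, 2099: 31 days (May has 31).
Jun 9, 2099 → Jul 9, 2099: 30 days (June has 30).
Jul 9, 2099 → Aug 9, 2099: 31 days (July has 31).
Aug 9, 2099 → Aug 17, 2099: 8 days.
Total: 220 days.

220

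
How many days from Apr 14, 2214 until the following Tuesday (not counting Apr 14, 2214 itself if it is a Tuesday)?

5

Apr 14, 2214 is a Thursday.
From Thursday to the next Tuesday is 5 days.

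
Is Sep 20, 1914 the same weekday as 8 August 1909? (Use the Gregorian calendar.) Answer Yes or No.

From Aug 8, 1909 to Sep 20, 1914 is 1869 days.
1869 mod 7 = 0, so they are the same weekday.
(Aug 8, 1909 is a Sunday; Sep 20, 1914 is a Sunday.)

Yes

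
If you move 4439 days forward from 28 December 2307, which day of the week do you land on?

Sunday

First find the weekday of Dec 28, 2307. Doomsday rule: the anchor day for the 2300s is Wednesday. For year 07: 7÷12 = 0 r 7, and 7÷4 = 1, so 0+7+1 = 8.
Wednesday + 8 ≡ Thursday — that's 2307's doomsday.
In December the doomsday date is Dec 12.
Dec 28 is 16 days after Dec 12; 16 mod 7 = 2, so Thursday + 2 = Saturday.
4439 mod 7 = 1, so 4439 days after a Saturday is Saturday + 1 = Sunday.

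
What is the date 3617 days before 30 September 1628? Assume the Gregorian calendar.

November 5, 1618

−366 (one year; includes Feb 29, 1628) → Sep 30, 1627 (3251 left).
−365 (one year) → Sep 30, 1626 (2886 left).
−365 (one year) → Sep 30, 1625 (2521 left).
−365 (one year) → Sep 30, 1624 (2156 left).
−366 (one year; includes Feb 29, 1624) → Sep 30, 1623 (1790 left).
−365 (one year) → Sep 30, 1622 (1425 left).
−365 (one year) → Sep 30, 1621 (1060 left).
−365 (one year) → Sep 30, 1620 (695 left).
−366 (one year; includes Feb 29, 1620) → Sep 30, 1619 (329 left).
−30 → Aug 31, 1619 (end of Aug, 31 days; 299 left).
−31 → Jul 31, 1619 (end of Jul, 31 days; 268 left).
−31 → Jun 30, 1619 (end of Jun, 30 days; 237 left).
−30 → May 31, 1619 (end of May, 31 days; 207 left).
−31 → Apr 30, 1619 (end of Apr, 30 days; 176 left).
−30 → Mar 31, 1619 (end of Mar, 31 days; 146 left).
−31 → Feb 28, 1619 (end of Feb, 28 days; 115 left).
−28 → Jan 31, 1619 (end of Jan, 31 days; 87 left).
−31 → Dec 31, 1618 (end of Dec, 31 days; 56 left).
−31 → Nov 30, 1618 (end of Nov, 30 days; 25 left).
−25 → Nov 5, 1618.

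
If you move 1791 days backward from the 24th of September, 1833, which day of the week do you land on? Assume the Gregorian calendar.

Sep 24, 1833 is a Tuesday.
1791 mod 7 = 6, so 1791 days before a Tuesday is Tuesday − 6 = Wednesday.

Wednesday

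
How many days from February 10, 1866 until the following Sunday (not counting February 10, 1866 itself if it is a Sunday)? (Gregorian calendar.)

Feb 10, 1866 is a Saturday.
From Saturday to the next Sunday is 1 day.

1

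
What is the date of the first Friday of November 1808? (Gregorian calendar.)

November 4, 1808

November 1, 1808 is a Tuesday.
The first Friday is therefore November 4 (3 days later).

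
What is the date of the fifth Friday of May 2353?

May 1, 2353 is a Friday.
The first Friday is therefore May 1 (same day).
The fifth Friday is 1 + 4×7 = May 29.

May 29, 2353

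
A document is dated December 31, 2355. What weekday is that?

Saturday

Doomsday rule: the anchor day for the 2300s is Wednesday. For year 55: 55÷12 = 4 r 7, and 7÷4 = 1, so 4+7+1 = 12.
Wednesday + 12 ≡ Monday — that's 2355's doomsday.
In December the doomsday date is Dec 12.
Dec 31 is 19 days after Dec 12; 19 mod 7 = 5, so Monday + 5 = Saturday.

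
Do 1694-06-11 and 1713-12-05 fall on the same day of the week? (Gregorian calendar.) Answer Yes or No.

No

From Jun 11, 1694 to Dec 5, 1713 is 7116 days.
7116 mod 7 = 4, so they are different weekdays.
(Jun 11, 1694 is a Friday; Dec 5, 1713 is a Tuesday.)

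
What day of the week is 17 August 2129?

Doomsday rule: the anchor day for the 2100s is Sunday. For year 29: 29÷12 = 2 r 5, and 5÷4 = 1, so 2+5+1 = 8.
Sunday + 8 ≡ Monday — that's 2129's doomsday.
In August the doomsday date is Aug 8.
Aug 17 is 9 days after Aug 8; 9 mod 7 = 2, so Monday + 2 = Wednesday.

Wednesday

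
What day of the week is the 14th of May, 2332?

Doomsday rule: the anchor day for the 2300s is Wednesday. For year 32: 32÷12 = 2 r 8, and 8÷4 = 2, so 2+8+2 = 12.
Wednesday + 12 ≡ Monday — that's 2332's doomsday.
In May the doomsday date is May 9.
May 14 is 5 days after May 9; 5 mod 7 = 5, so Monday + 5 = Saturday.

Saturday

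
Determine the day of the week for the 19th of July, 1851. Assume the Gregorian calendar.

January 1, 1851 is a Wednesday.
Jan 1, 1851 → Feb 1, 1851: 31 days (January has 31).
Feb 1, 1851 → Mar 1, 1851: 28 days (February has 28).
Mar 1, 1851 → Apr 1, 1851: 31 days (March has 31).
Apr 1, 1851 → May 1, 1851: 30 days (April has 30).
May 1, 1851 → Jun 1, 1851: 31 days (May has 31).
Jun 1, 1851 → Jul 1, 1851: 30 days (June has 30).
Jul 1, 1851 → Jul 19, 1851: 18 days.
Total: 199 days.
199 mod 7 = 3, so Wednesday + 3 = Saturday.

Saturday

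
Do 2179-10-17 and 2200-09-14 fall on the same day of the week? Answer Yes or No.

Yes

From Oct 17, 2179 to Sep 14, 2200 is 7637 days.
7637 mod 7 = 0, so they are the same weekday.
(Oct 17, 2179 is a Sunday; Sep 14, 2200 is a Sunday.)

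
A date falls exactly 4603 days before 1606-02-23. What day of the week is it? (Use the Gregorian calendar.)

Sunday

First find the weekday of Feb 23, 1606. Doomsday rule: the anchor day for the 1600s is Tuesday. For year 06: 6÷12 = 0 r 6, and 6÷4 = 1, so 0+6+1 = 7.
Tuesday + 7 ≡ Tuesday — that's 1606's doomsday.
In February the doomsday date is Feb 28 (1606 is not a leap year).
Feb 23 is 5 days before Feb 28; 5 mod 7 = 5, so Tuesday − 5 = Thursday.
4603 mod 7 = 4, so 4603 days before a Thursday is Thursday − 4 = Sunday.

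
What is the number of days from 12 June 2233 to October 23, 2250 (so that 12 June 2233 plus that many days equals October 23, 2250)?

6342

Jun 12, 2233 → Jun 12, 2234: 365 days.
Jun 12, 2234 → Jun 12, 2235: 365 days.
Jun 12, 2235 → Jun 12, 2236: 366 days (Feb 29, 2236 is in that span).
Jun 12, 2236 → Jun 12, 2237: 365 days.
Jun 12, 2237 → Jun 12, 2238: 365 days.
Jun 12, 2238 → Jun 12, 2239: 365 days.
Jun 12, 2239 → Jun 12, 2240: 366 days (Feb 29, 2240 is in that span).
Jun 12, 2240 → Jun 12, 2241: 365 days.
Jun 12, 2241 → Jun 12, 2242: 365 days.
Jun 12, 2242 → Jun 12, 2243: 365 days.
Jun 12, 2243 → Jun 12, 2244: 366 days (Feb 29, 2244 is in that span).
Jun 12, 2244 → Jun 12, 2245: 365 days.
Jun 12, 2245 → Jun 12, 2246: 365 days.
Jun 12, 2246 → Jun 12, 2247: 365 days.
Jun 12, 2247 → Jun 12, 2248: 366 days (Feb 29, 2248 is in that span).
Jun 12, 2248 → Jun 12, 2249: 365 days.
Jun 12, 2249 → Jun 12, 2250: 365 days.
Jun 12, 2250 → Jul 12, 2250: 30 days (June has 30).
Jul 12, 2250 → Aug 12, 2250: 31 days (July has 31).
Aug 12, 2250 → Sep 12, 2250: 31 days (August has 31).
Sep 12, 2250 → Oct 12, 2250: 30 days (September has 30).
Oct 12, 2250 → Oct 23, 2250: 11 days.
Total: 6342 days.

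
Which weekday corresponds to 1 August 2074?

Wednesday

Doomsday rule: the anchor day for the 2000s is Tuesday. For year 74: 74÷12 = 6 r 2, and 2÷4 = 0, so 6+2+0 = 8.
Tuesday + 8 ≡ Wednesday — that's 2074's doomsday.
In August the doomsday date is Aug 8.
Aug 1 is 7 days before Aug 8; 7 mod 7 = 0, so Wednesday − 0 = Wednesday.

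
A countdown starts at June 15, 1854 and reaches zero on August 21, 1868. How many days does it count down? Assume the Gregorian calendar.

5181

Jun 15, 1854 → Jun 15, 1855: 365 days.
Jun 15, 1855 → Jun 15, 1856: 366 days (Feb 29, 1856 is in that span).
Jun 15, 1856 → Jun 15, 1857: 365 days.
Jun 15, 1857 → Jun 15, 1858: 365 days.
Jun 15, 1858 → Jun 15, 1859: 365 days.
Jun 15, 1859 → Jun 15, 1860: 366 days (Feb 29, 1860 is in that span).
Jun 15, 1860 → Jun 15, 1861: 365 days.
Jun 15, 1861 → Jun 15, 1862: 365 days.
Jun 15, 1862 → Jun 15, 1863: 365 days.
Jun 15, 1863 → Jun 15, 1864: 366 days (Feb 29, 1864 is in that span).
Jun 15, 1864 → Jun 15, 1865: 365 days.
Jun 15, 1865 → Jun 15, 1866: 365 days.
Jun 15, 1866 → Jun 15, 1867: 365 days.
Jun 15, 1867 → Jun 15, 1868: 366 days (Feb 29, 1868 is in that span).
Jun 15, 1868 → Jul 15, 1868: 30 days (June has 30).
Jul 15, 1868 → Aug 15, 1868: 31 days (July has 31).
Aug 15, 1868 → Aug 21, 1868: 6 days.
Total: 5181 days.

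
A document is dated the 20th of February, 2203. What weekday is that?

Doomsday rule: the anchor day for the 2200s is Friday. For year 03: 3÷12 = 0 r 3, and 3÷4 = 0, so 0+3+0 = 3.
Friday + 3 ≡ Monday — that's 2203's doomsday.
In February the doomsday date is Feb 28 (2203 is not a leap year).
Feb 20 is 8 days before Feb 28; 8 mod 7 = 1, so Monday − 1 = Sunday.

Sunday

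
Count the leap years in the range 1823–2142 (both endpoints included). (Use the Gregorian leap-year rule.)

78

Multiples of 4 in [1823,2142]: 80.
Of those, multiples of 100: 3 (not leap unless ÷400).
Multiples of 400: 1.
Leap years = 80 − 3 + 1 = 78.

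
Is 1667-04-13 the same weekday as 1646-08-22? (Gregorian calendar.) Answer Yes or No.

From Aug 22, 1646 to Apr 13, 1667 is 7539 days.
7539 mod 7 = 0, so they are the same weekday.
(Aug 22, 1646 is a Wednesday; Apr 13, 1667 is a Wednesday.)

Yes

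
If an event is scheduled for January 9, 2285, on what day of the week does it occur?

Doomsday rule: the anchor day for the 2200s is Friday. For year 85: 85÷12 = 7 r 1, and 1÷4 = 0, so 7+1+0 = 8.
Friday + 8 ≡ Saturday — that's 2285's doomsday.
In January the doomsday date is Jan 3 (2285 is not a leap year).
Jan 9 is 6 days after Jan 3; 6 mod 7 = 6, so Saturday + 6 = Friday.

Friday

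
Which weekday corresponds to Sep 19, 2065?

Doomsday rule: the anchor day for the 2000s is Tuesday. For year 65: 65÷12 = 5 r 5, and 5÷4 = 1, so 5+5+1 = 11.
Tuesday + 11 ≡ Saturday — that's 2065's doomsday.
In September the doomsday date is Sep 5.
Sep 19 is 14 days after Sep 5; 14 mod 7 = 0, so Saturday + 0 = Saturday.

Saturday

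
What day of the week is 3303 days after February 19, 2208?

Feb 19, 2208 is a Friday.
3303 mod 7 = 6, so 3303 days after a Friday is Friday + 6 = Thursday.

Thursday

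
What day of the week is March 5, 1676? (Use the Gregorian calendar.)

Doomsday rule: the anchor day for the 1600s is Tuesday. For year 76: 76÷12 = 6 r 4, and 4÷4 = 1, so 6+4+1 = 11.
Tuesday + 11 ≡ Saturday — that's 1676's doomsday.
In March the doomsday date is Mar 14.
Mar 5 is 9 days before Mar 14; 9 mod 7 = 2, so Saturday − 2 = Thursday.

Thursday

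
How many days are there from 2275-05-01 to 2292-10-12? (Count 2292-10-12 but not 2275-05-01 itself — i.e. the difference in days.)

6374

May 1, 2275 → May 1, 2276: 366 days (Feb 29, 2276 is in that span).
May 1, 2276 → May 1, 2277: 365 days.
May 1, 2277 → May 1, 2278: 365 days.
May 1, 2278 → May 1, 2279: 365 days.
May 1, 2279 → May 1, 2280: 366 days (Feb 29, 2280 is in that span).
May 1, 2280 → May 1, 2281: 365 days.
May 1, 2281 → May 1, 2282: 365 days.
May 1, 2282 → May 1, 2283: 365 days.
May 1, 2283 → May 1, 2284: 366 days (Feb 29, 2284 is in that span).
May 1, 2284 → May 1, 2285: 365 days.
May 1, 2285 → May 1, 2286: 365 days.
May 1, 2286 → May 1, 2287: 365 days.
May 1, 2287 → May 1, 2288: 366 days (Feb 29, 2288 is in that span).
May 1, 2288 → May 1, 2289: 365 days.
May 1, 2289 → May 1, 2290: 365 days.
May 1, 2290 → May 1, 2291: 365 days.
May 1, 2291 → May 1, 2292: 366 days (Feb 29, 2292 is in that span).
May 1, 2292 → Jun 1, 2292: 31 days (May has 31).
Jun 1, 2292 → Jul 1, 2292: 30 days (June has 30).
Jul 1, 2292 → Aug 1, 2292: 31 days (July has 31).
Aug 1, 2292 → Sep 1, 2292: 31 days (August has 31).
Sep 1, 2292 → Oct 1, 2292: 30 days (September has 30).
Oct 1, 2292 → Oct 12, 2292: 11 days.
Total: 6374 days.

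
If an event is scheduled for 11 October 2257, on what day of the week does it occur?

Sunday

Doomsday rule: the anchor day for the 2200s is Friday. For year 57: 57÷12 = 4 r 9, and 9÷4 = 2, so 4+9+2 = 15.
Friday + 15 ≡ Saturday — that's 2257's doomsday.
In October the doomsday date is Oct 10.
Oct 11 is 1 day after Oct 10; 1 mod 7 = 1, so Saturday + 1 = Sunday.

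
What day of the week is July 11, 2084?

Tuesday

Doomsday rule: the anchor day for the 2000s is Tuesday. For year 84: 84÷12 = 7 r 0, and 0÷4 = 0, so 7+0+0 = 7.
Tuesday + 7 ≡ Tuesday — that's 2084's doomsday.
In July the doomsday date is Jul 11.
Jul 11 is the doomsday itself: Tuesday.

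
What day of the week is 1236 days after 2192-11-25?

Thursday

First find the weekday of Nov 25, 2192. Doomsday rule: the anchor day for the 2100s is Sunday. For year 92: 92÷12 = 7 r 8, and 8÷4 = 2, so 7+8+2 = 17.
Sunday + 17 ≡ Wednesday — that's 2192's doomsday.
In November the doomsday date is Nov 7.
Nov 25 is 18 days after Nov 7; 18 mod 7 = 4, so Wednesday + 4 = Sunday.
1236 mod 7 = 4, so 1236 days after a Sunday is Sunday + 4 = Thursday.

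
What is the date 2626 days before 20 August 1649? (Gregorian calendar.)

−365 (one year) → Aug 20, 1648 (2261 left).
−366 (one year; includes Feb 29, 1648) → Aug 20, 1647 (1895 left).
−365 (one year) → Aug 20, 1646 (1530 left).
−365 (one year) → Aug 20, 1645 (1165 left).
−365 (one year) → Aug 20, 1644 (800 left).
−366 (one year; includes Feb 29, 1644) → Aug 20, 1643 (434 left).
−365 (one year) → Aug 20, 1642 (69 left).
−20 → Jul 31, 1642 (end of Jul, 31 days; 49 left).
−31 → Jun 30, 1642 (end of Jun, 30 days; 18 left).
−18 → Jun 12, 1642.

June 12, 1642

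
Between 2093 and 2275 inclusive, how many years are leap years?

43

Multiples of 4 in [2093,2275]: 45.
Of those, multiples of 100: 2 (not leap unless ÷400).
Multiples of 400: 0.
Leap years = 45 − 2 + 0 = 43.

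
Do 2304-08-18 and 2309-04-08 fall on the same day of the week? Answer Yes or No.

From Aug 18, 2304 to Apr 8, 2309 is 1694 days.
1694 mod 7 = 0, so they are the same weekday.
(Aug 18, 2304 is a Thursday; Apr 8, 2309 is a Thursday.)

Yes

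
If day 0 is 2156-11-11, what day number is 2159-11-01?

1085

Nov 11, 2156 → Nov 11, 2157: 365 days.
Nov 11, 2157 → Nov 11, 2158: 365 days.
Nov 11, 2158 → Dec 11, 2158: 30 days (November has 30).
Dec 11, 2158 → Jan 11, 2159: 31 days (December has 31).
Jan 11, 2159 → Feb 11, 2159: 31 days (January has 31).
Feb 11, 2159 → Mar 11, 2159: 28 days (February has 28).
Mar 11, 2159 → Apr 11, 2159: 31 days (March has 31).
Apr 11, 2159 → May 11, 2159: 30 days (April has 30).
May 11, 2159 → Jun 11, 2159: 31 days (May has 31).
Jun 11, 2159 → Jul 11, 2159: 30 days (June has 30).
Jul 11, 2159 → Aug 11, 2159: 31 days (July has 31).
Aug 11, 2159 → Sep 11, 2159: 31 days (August has 31).
Sep 11, 2159 → Oct 11, 2159: 30 days (September has 30).
Oct 11, 2159 → Nov 1, 2159: 21 days.
Total: 1085 days.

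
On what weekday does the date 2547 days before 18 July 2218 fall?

Sunday

First find the weekday of Jul 18, 2218. Doomsday rule: the anchor day for the 2200s is Friday. For year 18: 18÷12 = 1 r 6, and 6÷4 = 1, so 1+6+1 = 8.
Friday + 8 ≡ Saturday — that's 2218's doomsday.
In July the doomsday date is Jul 11.
Jul 18 is 7 days after Jul 11; 7 mod 7 = 0, so Saturday + 0 = Saturday.
2547 mod 7 = 6, so 2547 days before a Saturday is Saturday − 6 = Sunday.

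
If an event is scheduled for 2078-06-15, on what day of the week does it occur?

Doomsday rule: the anchor day for the 2000s is Tuesday. For year 78: 78÷12 = 6 r 6, and 6÷4 = 1, so 6+6+1 = 13.
Tuesday + 13 ≡ Monday — that's 2078's doomsday.
In June the doomsday date is Jun 6.
Jun 15 is 9 days after Jun 6; 9 mod 7 = 2, so Monday + 2 = Wednesday.

Wednesday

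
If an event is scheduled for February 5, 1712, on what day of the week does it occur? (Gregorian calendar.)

Friday

Doomsday rule: the anchor day for the 1700s is Sunday. For year 12: 12÷12 = 1 r 0, and 0÷4 = 0, so 1+0+0 = 1.
Sunday + 1 ≡ Monday — that's 1712's doomsday.
In February the doomsday date is Feb 29 (1712 is a leap year (divisible by 4)).
Feb 5 is 24 days before Feb 29; 24 mod 7 = 3, so Monday − 3 = Friday.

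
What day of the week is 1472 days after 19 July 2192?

First find the weekday of Jul 19, 2192. Doomsday rule: the anchor day for the 2100s is Sunday. For year 92: 92÷12 = 7 r 8, and 8÷4 = 2, so 7+8+2 = 17.
Sunday + 17 ≡ Wednesday — that's 2192's doomsday.
In July the doomsday date is Jul 11.
Jul 19 is 8 days after Jul 11; 8 mod 7 = 1, so Wednesday + 1 = Thursday.
1472 mod 7 = 2, so 1472 days after a Thursday is Thursday + 2 = Saturday.

Saturday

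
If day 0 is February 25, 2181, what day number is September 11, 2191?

Feb 25, 2181 → Feb 25, 2182: 365 days.
Feb 25, 2182 → Feb 25, 2183: 365 days.
Feb 25, 2183 → Feb 25, 2184: 365 days.
Feb 25, 2184 → Feb 25, 2185: 366 days (Feb 29, 2184 is in that span).
Feb 25, 2185 → Feb 25, 2186: 365 days.
Feb 25, 2186 → Feb 25, 2187: 365 days.
Feb 25, 2187 → Feb 25, 2188: 365 days.
Feb 25, 2188 → Feb 25, 2189: 366 days (Feb 29, 2188 is in that span).
Feb 25, 2189 → Feb 25, 2190: 365 days.
Feb 25, 2190 → Feb 25, 2191: 365 days.
Feb 25, 2191 → Mar 25, 2191: 28 days (February has 28).
Mar 25, 2191 → Apr 25, 2191: 31 days (March has 31).
Apr 25, 2191 → May 25, 2191: 30 days (April has 30).
May 25, 2191 → Jun 25, 2191: 31 days (May has 31).
Jun 25, 2191 → Jul 25, 2191: 30 days (June has 30).
Jul 25, 2191 → Aug 25, 2191: 31 days (July has 31).
Aug 25, 2191 → Sep 11, 2191: 17 days.
Total: 3850 days.

3850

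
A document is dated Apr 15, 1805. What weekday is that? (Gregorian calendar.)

Monday

January 1, 1805 is a Tuesday.
Jan 1, 1805 → Feb 1, 1805: 31 days (January has 31).
Feb 1, 1805 → Mar 1, 1805: 28 days (February has 28).
Mar 1, 1805 → Apr 1, 1805: 31 days (March has 31).
Apr 1, 1805 → Apr 15, 1805: 14 days.
Total: 104 days.
104 mod 7 = 6, so Tuesday + 6 = Monday.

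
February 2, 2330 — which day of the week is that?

Sunday

Doomsday rule: the anchor day for the 2300s is Wednesday. For year 30: 30÷12 = 2 r 6, and 6÷4 = 1, so 2+6+1 = 9.
Wednesday + 9 ≡ Friday — that's 2330's doomsday.
In February the doomsday date is Feb 28 (2330 is not a leap year).
Feb 2 is 26 days before Feb 28; 26 mod 7 = 5, so Friday − 5 = Sunday.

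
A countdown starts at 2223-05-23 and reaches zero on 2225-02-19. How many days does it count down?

May 23, 2223 → May 23, 2224: 366 days (Feb 29, 2224 is in that span).
May 23, 2224 → Jun 23, 2224: 31 days (May has 31).
Jun 23, 2224 → Jul 23, 2224: 30 days (June has 30).
Jul 23, 2224 → Aug 23, 2224: 31 days (July has 31).
Aug 23, 2224 → Sep 23, 2224: 31 days (August has 31).
Sep 23, 2224 → Oct 23, 2224: 30 days (September has 30).
Oct 23, 2224 → Nov 23, 2224: 31 days (October has 31).
Nov 23, 2224 → Dec 23, 2224: 30 days (November has 30).
Dec 23, 2224 → Jan 23, 2225: 31 days (December has 31).
Jan 23, 2225 → Feb 19, 2225: 27 days.
Total: 638 days.

638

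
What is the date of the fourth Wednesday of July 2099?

July 22, 2099

July 1, 2099 is a Wednesday.
The first Wednesday is therefore July 1 (same day).
The fourth Wednesday is 1 + 3×7 = July 22.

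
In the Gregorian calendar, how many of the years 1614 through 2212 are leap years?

Multiples of 4 in [1614,2212]: 150.
Of those, multiples of 100: 6 (not leap unless ÷400).
Multiples of 400: 1.
Leap years = 150 − 6 + 1 = 145.

145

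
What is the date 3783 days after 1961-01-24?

+365 (one year) → Jan 24, 1962 (3418 left).
+365 (one year) → Jan 24, 1963 (3053 left).
+365 (one year) → Jan 24, 1964 (2688 left).
+366 (one year; includes Feb 29, 1964) → Jan 24, 1965 (2322 left).
+365 (one year) → Jan 24, 1966 (1957 left).
+365 (one year) → Jan 24, 1967 (1592 left).
+365 (one year) → Jan 24, 1968 (1227 left).
+366 (one year; includes Feb 29, 1968) → Jan 24, 1969 (861 left).
+365 (one year) → Jan 24, 1970 (496 left).
+365 (one year) → Jan 24, 1971 (131 left).
Jan has 31 days: +8 → Feb 1, 1971 (123 left).
Feb has 28 days: +28 → Mar 1, 1971 (95 left).
Mar has 31 days: +31 → Apr 1, 1971 (64 left).
Apr has 30 days: +30 → May 1, 1971 (34 left).
May has 31 days: +31 → Jun 1, 1971 (3 left).
+3 → Jun 4, 1971.

June 4, 1971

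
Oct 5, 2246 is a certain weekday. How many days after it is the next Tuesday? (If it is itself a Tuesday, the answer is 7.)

Oct 5, 2246 is a Monday.
From Monday to the next Tuesday is 1 day.

1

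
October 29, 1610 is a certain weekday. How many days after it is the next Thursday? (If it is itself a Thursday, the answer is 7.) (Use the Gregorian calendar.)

Oct 29, 1610 is a Friday.
From Friday to the next Thursday is 6 days.

6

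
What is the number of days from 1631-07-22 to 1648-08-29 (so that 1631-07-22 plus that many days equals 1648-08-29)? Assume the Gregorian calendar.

Jul 22, 1631 → Jul 22, 1632: 366 days (Feb 29, 1632 is in that span).
Jul 22, 1632 → Jul 22, 1633: 365 days.
Jul 22, 1633 → Jul 22, 1634: 365 days.
Jul 22, 1634 → Jul 22, 1635: 365 days.
Jul 22, 1635 → Jul 22, 1636: 366 days (Feb 29, 1636 is in that span).
Jul 22, 1636 → Jul 22, 1637: 365 days.
Jul 22, 1637 → Jul 22, 1638: 365 days.
Jul 22, 1638 → Jul 22, 1639: 365 days.
Jul 22, 1639 → Jul 22, 1640: 366 days (Feb 29, 1640 is in that span).
Jul 22, 1640 → Jul 22, 1641: 365 days.
Jul 22, 1641 → Jul 22, 1642: 365 days.
Jul 22, 1642 → Jul 22, 1643: 365 days.
Jul 22, 1643 → Jul 22, 1644: 366 days (Feb 29, 1644 is in that span).
Jul 22, 1644 → Jul 22, 1645: 365 days.
Jul 22, 1645 → Jul 22, 1646: 365 days.
Jul 22, 1646 → Jul 22, 1647: 365 days.
Jul 22, 1647 → Jul 22, 1648: 366 days (Feb 29, 1648 is in that span).
Jul 22, 1648 → Aug 22, 1648: 31 days (July has 31).
Aug 22, 1648 → Aug 29, 1648: 7 days.
Total: 6248 days.

6248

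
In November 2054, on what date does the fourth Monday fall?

November 1, 2054 is a Sunday.
The first Monday is therefore November 2 (1 days later).
The fourth Monday is 2 + 3×7 = November 23.

November 23, 2054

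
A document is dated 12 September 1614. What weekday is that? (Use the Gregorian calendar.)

Doomsday rule: the anchor day for the 1600s is Tuesday. For year 14: 14÷12 = 1 r 2, and 2÷4 = 0, so 1+2+0 = 3.
Tuesday + 3 ≡ Friday — that's 1614's doomsday.
In September the doomsday date is Sep 5.
Sep 12 is 7 days after Sep 5; 7 mod 7 = 0, so Friday + 0 = Friday.

Friday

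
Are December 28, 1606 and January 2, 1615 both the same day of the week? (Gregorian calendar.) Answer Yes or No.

No

From Dec 28, 1606 to Jan 2, 1615 is 2927 days.
2927 mod 7 = 1, so they are different weekdays.
(Dec 28, 1606 is a Thursday; Jan 2, 1615 is a Friday.)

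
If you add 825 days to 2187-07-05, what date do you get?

+366 (one year; includes Feb 29, 2188) → Jul 5, 2188 (459 left).
+365 (one year) → Jul 5, 2189 (94 left).
Jul has 31 days: +27 → Aug 1, 2189 (67 left).
Aug has 31 days: +31 → Sep 1, 2189 (36 left).
Sep has 30 days: +30 → Oct 1, 2189 (6 left).
+6 → Oct 7, 2189.

October 7, 2189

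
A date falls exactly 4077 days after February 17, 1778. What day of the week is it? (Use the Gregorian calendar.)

Feb 17, 1778 is a Tuesday.
4077 mod 7 = 3, so 4077 days after a Tuesday is Tuesday + 3 = Friday.

Friday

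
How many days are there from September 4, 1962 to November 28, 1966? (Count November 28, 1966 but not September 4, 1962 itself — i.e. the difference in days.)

Sep 4, 1962 → Sep 4, 1963: 365 days.
Sep 4, 1963 → Sep 4, 1964: 366 days (Feb 29, 1964 is in that span).
Sep 4, 1964 → Sep 4, 1965: 365 days.
Sep 4, 1965 → Sep 4, 1966: 365 days.
Sep 4, 1966 → Oct 4, 1966: 30 days (September has 30).
Oct 4, 1966 → Nov 4, 1966: 31 days (October has 31).
Nov 4, 1966 → Nov 28, 1966: 24 days.
Total: 1546 days.

1546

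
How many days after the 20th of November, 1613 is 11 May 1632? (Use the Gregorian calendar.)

6747

Nov 20, 1613 → Nov 20, 1614: 365 days.
Nov 20, 1614 → Nov 20, 1615: 365 days.
Nov 20, 1615 → Nov 20, 1616: 366 days (Feb 29, 1616 is in that span).
Nov 20, 1616 → Nov 20, 1617: 365 days.
Nov 20, 1617 → Nov 20, 1618: 365 days.
Nov 20, 1618 → Nov 20, 1619: 365 days.
Nov 20, 1619 → Nov 20, 1620: 366 days (Feb 29, 1620 is in that span).
Nov 20, 1620 → Nov 20, 1621: 365 days.
Nov 20, 1621 → Nov 20, 1622: 365 days.
Nov 20, 1622 → Nov 20, 1623: 365 days.
Nov 20, 1623 → Nov 20, 1624: 366 days (Feb 29, 1624 is in that span).
Nov 20, 1624 → Nov 20, 1625: 365 days.
Nov 20, 1625 → Nov 20, 1626: 365 days.
Nov 20, 1626 → Nov 20, 1627: 365 days.
Nov 20, 1627 → Nov 20, 1628: 366 days (Feb 29, 1628 is in that span).
Nov 20, 1628 → Nov 20, 1629: 365 days.
Nov 20, 1629 → Nov 20, 1630: 365 days.
Nov 20, 1630 → Nov 20, 1631: 365 days.
Nov 20, 1631 → Dec 20, 1631: 30 days (November has 30).
Dec 20, 1631 → Jan 20, 1632: 31 days (December has 31).
Jan 20, 1632 → Feb 20, 1632: 31 days (January has 31).
Feb 20, 1632 → Mar 20, 1632: 29 days (February has 29).
Mar 20, 1632 → Apr 20, 1632: 31 days (March has 31).
Apr 20, 1632 → May 11, 1632: 21 days.
Total: 6747 days.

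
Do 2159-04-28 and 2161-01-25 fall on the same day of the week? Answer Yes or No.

From Apr 28, 2159 to Jan 25, 2161 is 638 days.
638 mod 7 = 1, so they are different weekdays.
(Apr 28, 2159 is a Saturday; Jan 25, 2161 is a Sunday.)

No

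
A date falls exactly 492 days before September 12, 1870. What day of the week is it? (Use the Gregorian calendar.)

First find the weekday of Sep 12, 1870. Doomsday rule: the anchor day for the 1800s is Friday. For year 70: 70÷12 = 5 r 10, and 10÷4 = 2, so 5+10+2 = 17.
Friday + 17 ≡ Monday — that's 1870's doomsday.
In September the doomsday date is Sep 5.
Sep 12 is 7 days after Sep 5; 7 mod 7 = 0, so Monday + 0 = Monday.
492 mod 7 = 2, so 492 days before a Monday is Monday − 2 = Saturday.

Saturday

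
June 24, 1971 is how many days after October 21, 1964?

Oct 21, 1964 → Oct 21, 1965: 365 days.
Oct 21, 1965 → Oct 21, 1966: 365 days.
Oct 21, 1966 → Oct 21, 1967: 365 days.
Oct 21, 1967 → Oct 21, 1968: 366 days (Feb 29, 1968 is in that span).
Oct 21, 1968 → Oct 21, 1969: 365 days.
Oct 21, 1969 → Oct 21, 1970: 365 days.
Oct 21, 1970 → Nov 21, 1970: 31 days (October has 31).
Nov 21, 1970 → Dec 21, 1970: 30 days (November has 30).
Dec 21, 1970 → Jan 21, 1971: 31 days (December has 31).
Jan 21, 1971 → Feb 21, 1971: 31 days (January has 31).
Feb 21, 1971 → Mar 21, 1971: 28 days (February has 28).
Mar 21, 1971 → Apr 21, 1971: 31 days (March has 31).
Apr 21, 1971 → May 21, 1971: 30 days (April has 30).
May 21, 1971 → Jun 21, 1971: 31 days (May has 31).
Jun 21, 1971 → Jun 24, 1971: 3 days.
Total: 2437 days.

2437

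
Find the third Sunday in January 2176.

January 21, 2176

January 1, 2176 is a Monday.
The first Sunday is therefore January 7 (6 days later).
The third Sunday is 7 + 2×7 = January 21.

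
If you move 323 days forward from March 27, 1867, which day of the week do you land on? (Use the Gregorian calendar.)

Thursday

Mar 27, 1867 is a Wednesday.
323 mod 7 = 1, so 323 days after a Wednesday is Wednesday + 1 = Thursday.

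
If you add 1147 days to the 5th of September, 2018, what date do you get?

October 26, 2021

+365 (one year) → Sep 5, 2019 (782 left).
+366 (one year; includes Feb 29, 2020) → Sep 5, 2020 (416 left).
+365 (one year) → Sep 5, 2021 (51 left).
Sep has 30 days: +26 → Oct 1, 2021 (25 left).
+25 → Oct 26, 2021.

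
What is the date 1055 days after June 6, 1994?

+365 (one year) → Jun 6, 1995 (690 left).
+366 (one year; includes Feb 29, 1996) → Jun 6, 1996 (324 left).
Jun has 30 days: +25 → Jul 1, 1996 (299 left).
Jul has 31 days: +31 → Aug 1, 1996 (268 left).
Aug has 31 days: +31 → Sep 1, 1996 (237 left).
Sep has 30 days: +30 → Oct 1, 1996 (207 left).
Oct has 31 days: +31 → Nov 1, 1996 (176 left).
Nov has 30 days: +30 → Dec 1, 1996 (146 left).
Dec has 31 days: +31 → Jan 1, 1997 (115 left).
Jan has 31 days: +31 → Feb 1, 1997 (84 left).
Feb has 28 days: +28 → Mar 1, 1997 (56 left).
Mar has 31 days: +31 → Apr 1, 1997 (25 left).
+25 → Apr 26, 1997.

April 26, 1997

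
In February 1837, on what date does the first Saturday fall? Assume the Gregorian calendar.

February 4, 1837

February 1, 1837 is a Wednesday.
The first Saturday is therefore February 4 (3 days later).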